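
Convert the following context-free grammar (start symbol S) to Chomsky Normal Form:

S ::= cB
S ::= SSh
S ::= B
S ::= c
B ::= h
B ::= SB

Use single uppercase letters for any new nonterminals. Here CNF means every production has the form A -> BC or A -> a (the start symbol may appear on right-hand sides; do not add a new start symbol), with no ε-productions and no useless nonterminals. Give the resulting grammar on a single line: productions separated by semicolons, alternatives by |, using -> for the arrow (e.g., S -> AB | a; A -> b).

S -> c | h | CB | SB | SD; A -> h; B -> h | SB; C -> c; D -> SA

No ε-productions.
After unit-elimination: S -> c | h | SB | cB | SSh; B -> h | SB.
TERM: introduce C -> c, A -> h and substitute in every rule of length ≥2.
BIN: S -> SSA becomes S -> SD, D -> SA.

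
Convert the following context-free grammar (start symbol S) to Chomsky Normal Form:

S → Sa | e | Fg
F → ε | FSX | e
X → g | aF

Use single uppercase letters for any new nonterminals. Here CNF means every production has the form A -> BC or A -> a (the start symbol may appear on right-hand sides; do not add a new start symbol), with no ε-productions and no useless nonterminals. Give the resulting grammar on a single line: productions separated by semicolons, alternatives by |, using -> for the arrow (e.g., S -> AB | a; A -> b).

S -> e | g | FA | SB; A -> g; B -> a; C -> SX; F -> e | FC | SX; X -> a | g | BF

Nullable: {F}; after ε-elimination: S -> e | g | Fg | Sa; F -> e | SX | FSX; X -> a | g | aF.
No unit productions to eliminate.
TERM: introduce B -> a, A -> g and substitute in every rule of length ≥2.
BIN: F -> FSX becomes F -> FC, C -> SX.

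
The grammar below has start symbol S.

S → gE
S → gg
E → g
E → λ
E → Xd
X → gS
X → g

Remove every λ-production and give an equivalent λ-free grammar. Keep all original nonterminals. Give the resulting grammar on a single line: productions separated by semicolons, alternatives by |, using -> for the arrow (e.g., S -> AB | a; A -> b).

Nullable set: {E}.
S -> gE: E nullable, giving g | gE.
Drop E -> λ.
Unchanged (no nullable symbols): S -> gg; E -> Xd; E -> g; X -> g; X -> gS.

S -> g | gE | gg; E -> g | Xd; X -> g | gS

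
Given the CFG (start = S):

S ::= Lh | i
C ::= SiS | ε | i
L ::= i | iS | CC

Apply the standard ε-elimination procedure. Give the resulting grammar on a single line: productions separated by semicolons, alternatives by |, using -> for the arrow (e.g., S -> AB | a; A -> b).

Nullable set: {C, L}.
S -> Lh: L nullable, giving Lh | h.
Drop C -> ε.
L -> CC: C, C nullable, giving C | CC.
Unchanged (no nullable symbols): S -> i; C -> SiS; C -> i; L -> i; L -> iS.

S -> h | i | Lh; C -> i | SiS; L -> C | i | CC | iS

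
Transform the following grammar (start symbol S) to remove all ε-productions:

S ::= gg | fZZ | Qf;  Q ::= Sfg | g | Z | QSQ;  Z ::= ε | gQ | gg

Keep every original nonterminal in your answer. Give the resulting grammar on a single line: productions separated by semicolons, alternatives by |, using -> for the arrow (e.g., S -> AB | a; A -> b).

S -> f | Qf | fZ | gg | fZZ; Q -> S | Z | g | QS | SQ | QSQ | Sfg; Z -> g | gQ | gg

Nullable set: {Q, Z}.
S -> Qf: Q nullable, giving Qf | f.
S -> fZZ: Z, Z nullable, giving f | fZ | fZZ.
Q -> QSQ: Q, Q nullable, giving QS | QSQ | S | SQ.
Q -> Z: Z nullable, giving Z.
Drop Z -> ε.
Z -> gQ: Q nullable, giving g | gQ.
Unchanged (no nullable symbols): S -> gg; Q -> Sfg; Q -> g; Z -> gg.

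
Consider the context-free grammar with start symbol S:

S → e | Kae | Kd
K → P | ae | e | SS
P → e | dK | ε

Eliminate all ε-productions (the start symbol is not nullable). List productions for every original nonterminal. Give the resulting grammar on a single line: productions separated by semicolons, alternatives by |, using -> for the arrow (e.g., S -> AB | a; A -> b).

S -> d | e | Kd | ae | Kae; K -> P | e | SS | ae; P -> d | e | dK

Nullable set: {K, P}.
S -> Kae: K nullable, giving Kae | ae.
S -> Kd: K nullable, giving Kd | d.
K -> P: P nullable, giving P.
Drop P -> ε.
P -> dK: K nullable, giving d | dK.
Unchanged (no nullable symbols): S -> e; K -> SS; K -> ae; K -> e; P -> e.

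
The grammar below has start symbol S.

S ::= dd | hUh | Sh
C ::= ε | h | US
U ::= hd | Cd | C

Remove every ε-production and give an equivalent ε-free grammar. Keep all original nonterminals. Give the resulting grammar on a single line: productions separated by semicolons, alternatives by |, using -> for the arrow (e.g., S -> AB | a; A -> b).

Nullable set: {C, U}.
S -> hUh: U nullable, giving hUh | hh.
Drop C -> ε.
C -> US: U nullable, giving S | US.
U -> C: C nullable, giving C.
U -> Cd: C nullable, giving Cd | d.
Unchanged (no nullable symbols): S -> Sh; S -> dd; C -> h; U -> hd.

S -> Sh | dd | hh | hUh; C -> S | h | US; U -> C | d | Cd | hd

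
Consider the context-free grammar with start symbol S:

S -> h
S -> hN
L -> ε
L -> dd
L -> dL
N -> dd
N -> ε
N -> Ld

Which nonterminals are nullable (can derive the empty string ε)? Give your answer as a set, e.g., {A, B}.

Directly nullable (have an ε-rule): {L, N}.
Not nullable: S — each has a terminal in every rule's right-hand side or depends on a non-nullable symbol.

{L, N}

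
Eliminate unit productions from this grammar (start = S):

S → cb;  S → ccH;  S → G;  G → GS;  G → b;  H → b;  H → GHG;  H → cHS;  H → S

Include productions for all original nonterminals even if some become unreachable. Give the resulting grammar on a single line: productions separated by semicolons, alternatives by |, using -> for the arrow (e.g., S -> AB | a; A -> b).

Unit productions: H->S, S->G.
Unit pairs (A ⇒* B via units): (H,G), (H,S), (S,G).
S: inherits non-unit rules of {G, S} → GS | b | cb | ccH.
G: inherits non-unit rules of {G} → GS | b.
H: inherits non-unit rules of {G, H, S} → GHG | GS | b | cHS | cb | ccH.

S -> b | GS | cb | ccH; G -> b | GS; H -> b | GS | cb | GHG | cHS | ccH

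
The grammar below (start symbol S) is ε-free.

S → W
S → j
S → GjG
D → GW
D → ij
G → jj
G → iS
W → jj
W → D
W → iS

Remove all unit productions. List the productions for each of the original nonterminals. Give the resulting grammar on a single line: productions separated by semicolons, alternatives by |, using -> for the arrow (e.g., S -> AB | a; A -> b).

Unit productions: S->W, W->D.
Unit pairs (A ⇒* B via units): (S,D), (S,W), (W,D).
S: inherits non-unit rules of {D, S, W} → GW | GjG | iS | ij | j | jj.
D: inherits non-unit rules of {D} → GW | ij.
G: inherits non-unit rules of {G} → iS | jj.
W: inherits non-unit rules of {D, W} → GW | iS | ij | jj.

S -> j | GW | iS | ij | jj | GjG; D -> GW | ij; G -> iS | jj; W -> GW | iS | ij | jj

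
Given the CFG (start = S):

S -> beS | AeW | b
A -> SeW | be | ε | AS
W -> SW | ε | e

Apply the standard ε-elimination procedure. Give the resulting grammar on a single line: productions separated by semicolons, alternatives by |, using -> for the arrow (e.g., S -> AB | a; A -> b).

S -> b | e | Ae | eW | AeW | beS; A -> S | AS | Se | be | SeW; W -> S | e | SW

Nullable set: {A, W}.
S -> AeW: A, W nullable, giving Ae | AeW | e | eW.
Drop A -> ε.
A -> AS: A nullable, giving AS | S.
A -> SeW: W nullable, giving Se | SeW.
Drop W -> ε.
W -> SW: W nullable, giving S | SW.
Unchanged (no nullable symbols): S -> b; S -> beS; A -> be; W -> e.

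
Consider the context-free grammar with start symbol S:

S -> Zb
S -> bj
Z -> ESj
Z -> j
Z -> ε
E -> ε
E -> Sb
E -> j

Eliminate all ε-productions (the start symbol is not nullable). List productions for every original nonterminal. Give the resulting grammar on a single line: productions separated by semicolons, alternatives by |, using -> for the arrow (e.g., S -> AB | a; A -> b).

S -> b | Zb | bj; E -> j | Sb; Z -> j | Sj | ESj

Nullable set: {E, Z}.
S -> Zb: Z nullable, giving Zb | b.
Drop E -> ε.
Drop Z -> ε.
Z -> ESj: E nullable, giving ESj | Sj.
Unchanged (no nullable symbols): S -> bj; E -> Sb; E -> j; Z -> j.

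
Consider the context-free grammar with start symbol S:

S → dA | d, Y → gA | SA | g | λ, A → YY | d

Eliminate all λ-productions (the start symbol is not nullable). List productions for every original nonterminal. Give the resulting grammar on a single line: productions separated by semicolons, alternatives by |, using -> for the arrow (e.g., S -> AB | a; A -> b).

Nullable set: {A, Y}.
S -> dA: A nullable, giving d | dA.
A -> YY: Y, Y nullable, giving Y | YY.
Drop Y -> λ.
Y -> SA: A nullable, giving S | SA.
Y -> gA: A nullable, giving g | gA.
Unchanged (no nullable symbols): S -> d; A -> d; Y -> g.

S -> d | dA; A -> Y | d | YY; Y -> S | g | SA | gA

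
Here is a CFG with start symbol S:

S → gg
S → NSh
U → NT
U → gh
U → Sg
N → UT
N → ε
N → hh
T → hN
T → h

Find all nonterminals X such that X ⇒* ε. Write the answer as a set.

Directly nullable (have an ε-rule): {N}.
Not nullable: S, T, U — each has a terminal in every rule's right-hand side or depends on a non-nullable symbol.

{N}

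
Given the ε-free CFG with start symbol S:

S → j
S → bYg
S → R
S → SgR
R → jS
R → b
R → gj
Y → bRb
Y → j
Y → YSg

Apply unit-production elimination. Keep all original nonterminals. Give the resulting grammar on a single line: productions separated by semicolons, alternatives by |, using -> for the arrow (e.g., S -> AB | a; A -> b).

Unit productions: S->R.
Unit pairs (A ⇒* B via units): (S,R).
S: inherits non-unit rules of {R, S} → SgR | b | bYg | gj | j | jS.
R: inherits non-unit rules of {R} → b | gj | jS.
Y: inherits non-unit rules of {Y} → YSg | bRb | j.

S -> b | j | gj | jS | SgR | bYg; R -> b | gj | jS; Y -> j | YSg | bRb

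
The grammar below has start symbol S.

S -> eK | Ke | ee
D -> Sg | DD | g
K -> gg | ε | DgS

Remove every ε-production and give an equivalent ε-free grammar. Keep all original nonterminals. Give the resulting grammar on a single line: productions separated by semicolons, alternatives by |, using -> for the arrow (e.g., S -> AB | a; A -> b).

S -> e | Ke | eK | ee; D -> g | DD | Sg; K -> gg | DgS

Nullable set: {K}.
S -> Ke: K nullable, giving Ke | e.
S -> eK: K nullable, giving e | eK.
Drop K -> ε.
Unchanged (no nullable symbols): S -> ee; D -> DD; D -> Sg; D -> g; K -> DgS; K -> gg.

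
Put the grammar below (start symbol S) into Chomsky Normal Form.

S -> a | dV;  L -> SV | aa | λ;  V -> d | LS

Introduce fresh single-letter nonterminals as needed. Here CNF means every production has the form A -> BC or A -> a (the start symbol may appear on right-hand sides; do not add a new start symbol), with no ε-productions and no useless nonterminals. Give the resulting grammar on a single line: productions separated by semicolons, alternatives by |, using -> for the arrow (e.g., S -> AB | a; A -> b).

S -> a | BV; A -> a; B -> d; L -> AA | SV; V -> a | d | BV | LS

Nullable: {L}; after ε-elimination: S -> a | dV; L -> SV | aa; V -> S | d | LS.
After unit-elimination: S -> a | dV; L -> SV | aa; V -> a | d | LS | dV.
TERM: introduce A -> a, B -> d and substitute in every rule of length ≥2.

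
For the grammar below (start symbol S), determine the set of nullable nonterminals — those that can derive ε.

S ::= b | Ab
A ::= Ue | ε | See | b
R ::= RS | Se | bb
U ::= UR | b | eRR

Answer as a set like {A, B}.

Directly nullable (have an ε-rule): {A}.
Not nullable: R, S, U — each has a terminal in every rule's right-hand side or depends on a non-nullable symbol.

{A}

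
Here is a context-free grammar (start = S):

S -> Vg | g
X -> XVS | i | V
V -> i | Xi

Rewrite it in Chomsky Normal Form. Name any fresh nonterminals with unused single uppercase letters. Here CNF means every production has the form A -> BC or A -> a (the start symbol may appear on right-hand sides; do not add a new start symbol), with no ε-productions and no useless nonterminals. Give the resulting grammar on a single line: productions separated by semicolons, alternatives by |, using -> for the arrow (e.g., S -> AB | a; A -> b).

No ε-productions.
After unit-elimination: S -> g | Vg; V -> i | Xi; X -> i | Xi | XVS.
TERM: introduce A -> g, B -> i and substitute in every rule of length ≥2.
BIN: X -> XVS becomes X -> XC, C -> VS.

S -> g | VA; A -> g; B -> i; C -> VS; V -> i | XB; X -> i | XB | XC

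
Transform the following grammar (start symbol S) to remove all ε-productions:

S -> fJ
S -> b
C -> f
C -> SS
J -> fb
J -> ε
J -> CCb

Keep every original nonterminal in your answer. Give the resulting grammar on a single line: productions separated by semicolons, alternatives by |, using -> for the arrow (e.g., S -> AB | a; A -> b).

Nullable set: {J}.
S -> fJ: J nullable, giving f | fJ.
Drop J -> ε.
Unchanged (no nullable symbols): S -> b; C -> SS; C -> f; J -> CCb; J -> fb.

S -> b | f | fJ; C -> f | SS; J -> fb | CCb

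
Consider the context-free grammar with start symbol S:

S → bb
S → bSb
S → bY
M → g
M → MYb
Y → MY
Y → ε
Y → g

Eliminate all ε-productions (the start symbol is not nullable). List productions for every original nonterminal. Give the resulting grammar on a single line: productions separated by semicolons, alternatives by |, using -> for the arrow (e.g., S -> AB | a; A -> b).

Nullable set: {Y}.
S -> bY: Y nullable, giving b | bY.
M -> MYb: Y nullable, giving MYb | Mb.
Drop Y -> ε.
Y -> MY: Y nullable, giving M | MY.
Unchanged (no nullable symbols): S -> bSb; S -> bb; M -> g; Y -> g.

S -> b | bY | bb | bSb; M -> g | Mb | MYb; Y -> M | g | MY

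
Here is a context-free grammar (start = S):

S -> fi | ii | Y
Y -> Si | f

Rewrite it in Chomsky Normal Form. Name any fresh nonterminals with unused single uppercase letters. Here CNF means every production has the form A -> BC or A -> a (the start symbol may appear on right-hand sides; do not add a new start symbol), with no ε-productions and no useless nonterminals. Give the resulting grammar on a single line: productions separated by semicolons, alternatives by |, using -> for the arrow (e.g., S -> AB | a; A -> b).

No ε-productions.
After unit-elimination: S -> f | Si | fi | ii; Y -> f | Si.
TERM: introduce B -> f, A -> i and substitute in every rule of length ≥2.
Drop unreachable/unproductive: Y.

S -> f | AA | BA | SA; A -> i; B -> f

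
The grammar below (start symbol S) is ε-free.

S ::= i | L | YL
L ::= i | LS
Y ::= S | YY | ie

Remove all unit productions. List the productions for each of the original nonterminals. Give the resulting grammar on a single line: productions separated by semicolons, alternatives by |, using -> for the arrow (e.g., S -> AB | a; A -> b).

Unit productions: S->L, Y->S.
Unit pairs (A ⇒* B via units): (S,L), (Y,L), (Y,S).
S: inherits non-unit rules of {L, S} → LS | YL | i.
L: inherits non-unit rules of {L} → LS | i.
Y: inherits non-unit rules of {L, S, Y} → LS | YL | YY | i | ie.

S -> i | LS | YL; L -> i | LS; Y -> i | LS | YL | YY | ie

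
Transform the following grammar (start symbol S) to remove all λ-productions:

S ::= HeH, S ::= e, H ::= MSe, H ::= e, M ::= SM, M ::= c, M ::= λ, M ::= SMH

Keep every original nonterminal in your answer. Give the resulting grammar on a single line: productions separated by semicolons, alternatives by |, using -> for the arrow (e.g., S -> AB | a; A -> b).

S -> e | HeH; H -> e | Se | MSe; M -> S | c | SH | SM | SMH

Nullable set: {M}.
H -> MSe: M nullable, giving MSe | Se.
Drop M -> λ.
M -> SM: M nullable, giving S | SM.
M -> SMH: M nullable, giving SH | SMH.
Unchanged (no nullable symbols): S -> HeH; S -> e; H -> e; M -> c.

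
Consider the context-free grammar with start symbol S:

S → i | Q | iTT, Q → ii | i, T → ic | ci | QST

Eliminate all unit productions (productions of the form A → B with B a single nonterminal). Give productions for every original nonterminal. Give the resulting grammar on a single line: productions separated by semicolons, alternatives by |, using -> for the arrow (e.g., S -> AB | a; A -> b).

S -> i | ii | iTT; Q -> i | ii; T -> ci | ic | QST

Unit productions: S->Q.
Unit pairs (A ⇒* B via units): (S,Q).
S: inherits non-unit rules of {Q, S} → i | iTT | ii.
Q: inherits non-unit rules of {Q} → i | ii.
T: inherits non-unit rules of {T} → QST | ci | ic.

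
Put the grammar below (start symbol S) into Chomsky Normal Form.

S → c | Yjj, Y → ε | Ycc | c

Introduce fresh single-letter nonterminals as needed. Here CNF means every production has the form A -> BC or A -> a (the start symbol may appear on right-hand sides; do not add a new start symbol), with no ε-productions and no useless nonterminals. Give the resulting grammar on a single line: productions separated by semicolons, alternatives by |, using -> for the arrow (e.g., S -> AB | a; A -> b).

Nullable: {Y}; after ε-elimination: S -> c | jj | Yjj; Y -> c | cc | Ycc.
No unit productions to eliminate.
TERM: introduce B -> c, A -> j and substitute in every rule of length ≥2.
BIN: S -> YAA becomes S -> YC, C -> AA; Y -> YBB becomes Y -> YD, D -> BB.

S -> c | AA | YC; A -> j; B -> c; C -> AA; D -> BB; Y -> c | BB | YD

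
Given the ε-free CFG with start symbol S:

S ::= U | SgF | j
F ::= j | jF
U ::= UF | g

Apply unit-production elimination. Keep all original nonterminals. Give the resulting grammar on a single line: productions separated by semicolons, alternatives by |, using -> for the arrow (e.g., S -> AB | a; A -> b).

S -> g | j | UF | SgF; F -> j | jF; U -> g | UF

Unit productions: S->U.
Unit pairs (A ⇒* B via units): (S,U).
S: inherits non-unit rules of {S, U} → SgF | UF | g | j.
F: inherits non-unit rules of {F} → j | jF.
U: inherits non-unit rules of {U} → UF | g.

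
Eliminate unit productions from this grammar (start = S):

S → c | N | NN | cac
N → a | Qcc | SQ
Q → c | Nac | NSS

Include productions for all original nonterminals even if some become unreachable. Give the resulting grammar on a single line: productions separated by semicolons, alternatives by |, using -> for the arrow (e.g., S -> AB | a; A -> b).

Unit productions: S->N.
Unit pairs (A ⇒* B via units): (S,N).
S: inherits non-unit rules of {N, S} → NN | Qcc | SQ | a | c | cac.
N: inherits non-unit rules of {N} → Qcc | SQ | a.
Q: inherits non-unit rules of {Q} → NSS | Nac | c.

S -> a | c | NN | SQ | Qcc | cac; N -> a | SQ | Qcc; Q -> c | NSS | Nac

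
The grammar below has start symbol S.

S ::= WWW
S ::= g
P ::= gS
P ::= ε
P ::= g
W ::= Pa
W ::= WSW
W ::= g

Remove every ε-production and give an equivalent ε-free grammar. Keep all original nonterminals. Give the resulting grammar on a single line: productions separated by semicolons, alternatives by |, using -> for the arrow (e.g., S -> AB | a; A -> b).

Nullable set: {P}.
Drop P -> ε.
W -> Pa: P nullable, giving Pa | a.
Unchanged (no nullable symbols): S -> WWW; S -> g; P -> g; P -> gS; W -> WSW; W -> g.

S -> g | WWW; P -> g | gS; W -> a | g | Pa | WSW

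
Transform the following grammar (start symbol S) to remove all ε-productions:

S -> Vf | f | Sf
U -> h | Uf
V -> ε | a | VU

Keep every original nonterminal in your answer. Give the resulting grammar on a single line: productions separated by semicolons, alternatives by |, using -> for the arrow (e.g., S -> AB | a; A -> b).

Nullable set: {V}.
S -> Vf: V nullable, giving Vf | f.
Drop V -> ε.
V -> VU: V nullable, giving U | VU.
Unchanged (no nullable symbols): S -> Sf; S -> f; U -> Uf; U -> h; V -> a.

S -> f | Sf | Vf; U -> h | Uf; V -> U | a | VU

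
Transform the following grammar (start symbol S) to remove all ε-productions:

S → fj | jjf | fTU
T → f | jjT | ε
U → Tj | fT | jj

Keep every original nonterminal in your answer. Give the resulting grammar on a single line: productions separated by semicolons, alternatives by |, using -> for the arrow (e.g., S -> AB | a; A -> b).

Nullable set: {T}.
S -> fTU: T nullable, giving fTU | fU.
Drop T -> ε.
T -> jjT: T nullable, giving jj | jjT.
U -> Tj: T nullable, giving Tj | j.
U -> fT: T nullable, giving f | fT.
Unchanged (no nullable symbols): S -> fj; S -> jjf; T -> f; U -> jj.

S -> fU | fj | fTU | jjf; T -> f | jj | jjT; U -> f | j | Tj | fT | jj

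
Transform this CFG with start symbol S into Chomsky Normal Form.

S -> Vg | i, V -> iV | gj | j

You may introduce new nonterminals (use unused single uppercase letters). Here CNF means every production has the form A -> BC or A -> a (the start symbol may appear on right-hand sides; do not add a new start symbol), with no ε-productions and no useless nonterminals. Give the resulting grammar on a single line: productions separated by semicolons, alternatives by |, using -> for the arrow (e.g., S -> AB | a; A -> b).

No ε-productions.
No unit productions to eliminate.
TERM: introduce A -> g, C -> i, B -> j and substitute in every rule of length ≥2.

S -> i | VA; A -> g; B -> j; C -> i; V -> j | AB | CV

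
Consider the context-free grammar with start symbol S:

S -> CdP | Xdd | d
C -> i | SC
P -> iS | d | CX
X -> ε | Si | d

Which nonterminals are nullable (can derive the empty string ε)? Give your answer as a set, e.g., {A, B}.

Directly nullable (have an ε-rule): {X}.
Not nullable: C, P, S — each has a terminal in every rule's right-hand side or depends on a non-nullable symbol.

{X}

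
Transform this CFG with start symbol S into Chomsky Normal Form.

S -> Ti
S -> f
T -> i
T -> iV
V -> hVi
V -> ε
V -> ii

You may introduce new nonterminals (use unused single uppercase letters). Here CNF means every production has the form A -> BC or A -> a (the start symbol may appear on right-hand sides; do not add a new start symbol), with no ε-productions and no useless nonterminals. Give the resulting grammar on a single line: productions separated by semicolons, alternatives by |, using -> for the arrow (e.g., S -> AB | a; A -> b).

S -> f | TA; A -> i; B -> h; C -> VA; T -> i | AV; V -> AA | BA | BC

Nullable: {V}; after ε-elimination: S -> f | Ti; T -> i | iV; V -> hi | ii | hVi.
No unit productions to eliminate.
TERM: introduce B -> h, A -> i and substitute in every rule of length ≥2.
BIN: V -> BVA becomes V -> BC, C -> VA.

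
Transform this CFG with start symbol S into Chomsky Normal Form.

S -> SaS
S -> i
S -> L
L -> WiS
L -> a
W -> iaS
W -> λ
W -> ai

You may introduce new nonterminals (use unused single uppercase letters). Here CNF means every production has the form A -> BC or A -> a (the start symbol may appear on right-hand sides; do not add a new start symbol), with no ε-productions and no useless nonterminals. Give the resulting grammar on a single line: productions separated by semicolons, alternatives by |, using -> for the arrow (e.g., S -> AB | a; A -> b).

S -> a | i | AS | SD | WE; A -> i; B -> a; D -> BS; E -> AS; F -> BS; W -> AF | BA

Nullable: {W}; after ε-elimination: S -> L | i | SaS; L -> a | iS | WiS; W -> ai | iaS.
After unit-elimination: S -> a | i | iS | SaS | WiS; L -> a | iS | WiS; W -> ai | iaS.
TERM: introduce B -> a, A -> i and substitute in every rule of length ≥2.
BIN: L -> WAS becomes L -> WC, C -> AS; S -> SBS becomes S -> SD, D -> BS; S -> WAS becomes S -> WE, E -> AS; W -> ABS becomes W -> AF, F -> BS.
Drop unreachable/unproductive: L.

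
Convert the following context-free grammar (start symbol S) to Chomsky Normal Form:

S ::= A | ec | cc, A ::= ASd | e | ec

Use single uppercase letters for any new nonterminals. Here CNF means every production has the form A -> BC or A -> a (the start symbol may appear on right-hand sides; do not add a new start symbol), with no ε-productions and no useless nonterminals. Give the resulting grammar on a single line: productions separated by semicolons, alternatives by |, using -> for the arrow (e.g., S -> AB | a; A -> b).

No ε-productions.
After unit-elimination: S -> e | cc | ec | ASd; A -> e | ec | ASd.
TERM: introduce D -> c, B -> d, C -> e and substitute in every rule of length ≥2.
BIN: A -> ASB becomes A -> AE, E -> SB; S -> ASB becomes S -> AF, F -> SB.

S -> e | AF | CD | DD; A -> e | AE | CD; B -> d; C -> e; D -> c; E -> SB; F -> SB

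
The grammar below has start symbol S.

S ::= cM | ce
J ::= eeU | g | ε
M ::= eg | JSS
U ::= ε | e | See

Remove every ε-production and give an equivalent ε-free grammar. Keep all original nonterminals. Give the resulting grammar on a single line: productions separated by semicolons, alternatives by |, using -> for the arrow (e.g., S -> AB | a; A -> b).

S -> cM | ce; J -> g | ee | eeU; M -> SS | eg | JSS; U -> e | See

Nullable set: {J, U}.
Drop J -> ε.
J -> eeU: U nullable, giving ee | eeU.
M -> JSS: J nullable, giving JSS | SS.
Drop U -> ε.
Unchanged (no nullable symbols): S -> cM; S -> ce; J -> g; M -> eg; U -> See; U -> e.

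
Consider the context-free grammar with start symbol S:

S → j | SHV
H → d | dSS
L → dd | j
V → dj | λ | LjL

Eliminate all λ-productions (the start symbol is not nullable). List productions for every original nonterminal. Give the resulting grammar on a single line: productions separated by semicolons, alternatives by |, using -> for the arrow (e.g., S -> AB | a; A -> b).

Nullable set: {V}.
S -> SHV: V nullable, giving SH | SHV.
Drop V -> λ.
Unchanged (no nullable symbols): S -> j; H -> d; H -> dSS; L -> dd; L -> j; V -> LjL; V -> dj.

S -> j | SH | SHV; H -> d | dSS; L -> j | dd; V -> dj | LjL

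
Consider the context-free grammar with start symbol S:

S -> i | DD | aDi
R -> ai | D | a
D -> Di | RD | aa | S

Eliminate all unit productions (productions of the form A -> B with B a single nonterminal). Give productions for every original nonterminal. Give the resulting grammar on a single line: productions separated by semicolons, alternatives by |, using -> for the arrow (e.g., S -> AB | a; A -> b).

Unit productions: D->S, R->D.
Unit pairs (A ⇒* B via units): (D,S), (R,D), (R,S).
S: inherits non-unit rules of {S} → DD | aDi | i.
D: inherits non-unit rules of {D, S} → DD | Di | RD | aDi | aa | i.
R: inherits non-unit rules of {D, R, S} → DD | Di | RD | a | aDi | aa | ai | i.

S -> i | DD | aDi; D -> i | DD | Di | RD | aa | aDi; R -> a | i | DD | Di | RD | aa | ai | aDi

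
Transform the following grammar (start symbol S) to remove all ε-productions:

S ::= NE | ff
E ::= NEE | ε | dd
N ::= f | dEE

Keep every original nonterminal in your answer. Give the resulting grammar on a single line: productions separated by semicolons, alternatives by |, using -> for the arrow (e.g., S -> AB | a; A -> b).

Nullable set: {E}.
S -> NE: E nullable, giving N | NE.
Drop E -> ε.
E -> NEE: E, E nullable, giving N | NE | NEE.
N -> dEE: E, E nullable, giving d | dE | dEE.
Unchanged (no nullable symbols): S -> ff; E -> dd; N -> f.

S -> N | NE | ff; E -> N | NE | dd | NEE; N -> d | f | dE | dEE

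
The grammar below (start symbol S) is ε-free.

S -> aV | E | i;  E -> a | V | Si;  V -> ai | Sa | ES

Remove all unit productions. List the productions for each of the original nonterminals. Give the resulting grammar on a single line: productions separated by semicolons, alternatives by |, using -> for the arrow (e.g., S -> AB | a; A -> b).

S -> a | i | ES | Sa | Si | aV | ai; E -> a | ES | Sa | Si | ai; V -> ES | Sa | ai

Unit productions: E->V, S->E.
Unit pairs (A ⇒* B via units): (E,V), (S,E), (S,V).
S: inherits non-unit rules of {E, S, V} → ES | Sa | Si | a | aV | ai | i.
E: inherits non-unit rules of {E, V} → ES | Sa | Si | a | ai.
V: inherits non-unit rules of {V} → ES | Sa | ai.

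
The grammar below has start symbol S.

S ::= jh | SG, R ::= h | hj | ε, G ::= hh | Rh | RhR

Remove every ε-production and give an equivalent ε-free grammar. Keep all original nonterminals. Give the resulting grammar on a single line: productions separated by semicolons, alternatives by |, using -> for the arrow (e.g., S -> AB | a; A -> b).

S -> SG | jh; G -> h | Rh | hR | hh | RhR; R -> h | hj

Nullable set: {R}.
G -> Rh: R nullable, giving Rh | h.
G -> RhR: R, R nullable, giving Rh | RhR | h | hR.
Drop R -> ε.
Unchanged (no nullable symbols): S -> SG; S -> jh; G -> hh; R -> h; R -> hj.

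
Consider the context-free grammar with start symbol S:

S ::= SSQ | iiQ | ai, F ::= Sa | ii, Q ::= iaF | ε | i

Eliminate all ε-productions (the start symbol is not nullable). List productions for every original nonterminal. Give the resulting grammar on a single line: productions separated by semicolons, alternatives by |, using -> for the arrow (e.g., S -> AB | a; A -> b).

Nullable set: {Q}.
S -> SSQ: Q nullable, giving SS | SSQ.
S -> iiQ: Q nullable, giving ii | iiQ.
Drop Q -> ε.
Unchanged (no nullable symbols): S -> ai; F -> Sa; F -> ii; Q -> i; Q -> iaF.

S -> SS | ai | ii | SSQ | iiQ; F -> Sa | ii; Q -> i | iaF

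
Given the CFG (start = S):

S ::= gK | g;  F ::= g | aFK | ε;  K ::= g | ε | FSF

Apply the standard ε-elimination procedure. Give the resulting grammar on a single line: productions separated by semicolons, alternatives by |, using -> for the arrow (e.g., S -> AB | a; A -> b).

Nullable set: {F, K}.
S -> gK: K nullable, giving g | gK.
Drop F -> ε.
F -> aFK: F, K nullable, giving a | aF | aFK | aK.
Drop K -> ε.
K -> FSF: F, F nullable, giving FS | FSF | S | SF.
Unchanged (no nullable symbols): S -> g; F -> g; K -> g.

S -> g | gK; F -> a | g | aF | aK | aFK; K -> S | g | FS | SF | FSF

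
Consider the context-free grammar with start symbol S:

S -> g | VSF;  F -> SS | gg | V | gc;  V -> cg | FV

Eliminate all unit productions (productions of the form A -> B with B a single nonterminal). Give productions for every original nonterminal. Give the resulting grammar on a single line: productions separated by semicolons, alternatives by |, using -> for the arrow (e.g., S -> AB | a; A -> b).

S -> g | VSF; F -> FV | SS | cg | gc | gg; V -> FV | cg

Unit productions: F->V.
Unit pairs (A ⇒* B via units): (F,V).
S: inherits non-unit rules of {S} → VSF | g.
F: inherits non-unit rules of {F, V} → FV | SS | cg | gc | gg.
V: inherits non-unit rules of {V} → FV | cg.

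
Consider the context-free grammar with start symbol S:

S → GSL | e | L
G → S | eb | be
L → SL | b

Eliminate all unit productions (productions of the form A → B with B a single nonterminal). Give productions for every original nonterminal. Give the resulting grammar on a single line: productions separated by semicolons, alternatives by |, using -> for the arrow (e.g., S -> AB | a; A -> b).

Unit productions: G->S, S->L.
Unit pairs (A ⇒* B via units): (G,L), (G,S), (S,L).
S: inherits non-unit rules of {L, S} → GSL | SL | b | e.
G: inherits non-unit rules of {G, L, S} → GSL | SL | b | be | e | eb.
L: inherits non-unit rules of {L} → SL | b.

S -> b | e | SL | GSL; G -> b | e | SL | be | eb | GSL; L -> b | SL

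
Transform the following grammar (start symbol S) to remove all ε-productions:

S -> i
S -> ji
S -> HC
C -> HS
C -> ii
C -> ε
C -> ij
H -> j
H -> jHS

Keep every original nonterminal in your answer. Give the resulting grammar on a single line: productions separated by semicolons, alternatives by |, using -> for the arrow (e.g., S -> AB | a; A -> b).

S -> H | i | HC | ji; C -> HS | ii | ij; H -> j | jHS

Nullable set: {C}.
S -> HC: C nullable, giving H | HC.
Drop C -> ε.
Unchanged (no nullable symbols): S -> i; S -> ji; C -> HS; C -> ii; C -> ij; H -> j; H -> jHS.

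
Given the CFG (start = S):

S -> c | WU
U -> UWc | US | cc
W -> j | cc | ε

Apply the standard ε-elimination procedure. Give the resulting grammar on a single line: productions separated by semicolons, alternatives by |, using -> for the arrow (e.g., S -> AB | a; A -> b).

Nullable set: {W}.
S -> WU: W nullable, giving U | WU.
U -> UWc: W nullable, giving UWc | Uc.
Drop W -> ε.
Unchanged (no nullable symbols): S -> c; U -> US; U -> cc; W -> cc; W -> j.

S -> U | c | WU; U -> US | Uc | cc | UWc; W -> j | cc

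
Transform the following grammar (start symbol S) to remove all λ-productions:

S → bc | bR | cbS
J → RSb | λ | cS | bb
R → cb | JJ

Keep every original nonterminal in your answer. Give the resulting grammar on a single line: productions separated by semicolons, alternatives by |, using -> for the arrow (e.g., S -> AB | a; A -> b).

Nullable set: {J, R}.
S -> bR: R nullable, giving b | bR.
Drop J -> λ.
J -> RSb: R nullable, giving RSb | Sb.
R -> JJ: J, J nullable, giving J | JJ.
Unchanged (no nullable symbols): S -> bc; S -> cbS; J -> bb; J -> cS; R -> cb.

S -> b | bR | bc | cbS; J -> Sb | bb | cS | RSb; R -> J | JJ | cb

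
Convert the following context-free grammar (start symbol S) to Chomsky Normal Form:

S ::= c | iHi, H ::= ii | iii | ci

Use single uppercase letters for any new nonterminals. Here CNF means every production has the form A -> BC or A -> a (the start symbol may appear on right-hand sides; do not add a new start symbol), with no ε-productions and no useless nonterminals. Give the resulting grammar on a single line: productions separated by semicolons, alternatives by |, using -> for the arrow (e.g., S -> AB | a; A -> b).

S -> c | BD; A -> c; B -> i; C -> BB; D -> HB; H -> AB | BB | BC

No ε-productions.
No unit productions to eliminate.
TERM: introduce A -> c, B -> i and substitute in every rule of length ≥2.
BIN: H -> BBB becomes H -> BC, C -> BB; S -> BHB becomes S -> BD, D -> HB.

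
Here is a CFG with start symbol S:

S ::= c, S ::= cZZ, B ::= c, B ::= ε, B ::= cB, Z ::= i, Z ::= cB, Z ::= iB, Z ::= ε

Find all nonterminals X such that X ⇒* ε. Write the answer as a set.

{B, Z}

Directly nullable (have an ε-rule): {B, Z}.
Not nullable: S — each has a terminal in every rule's right-hand side or depends on a non-nullable symbol.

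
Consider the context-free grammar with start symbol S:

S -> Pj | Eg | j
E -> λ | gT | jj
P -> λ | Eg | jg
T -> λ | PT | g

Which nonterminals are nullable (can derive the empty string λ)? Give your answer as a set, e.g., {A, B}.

{E, P, T}

Directly nullable (have an ε-rule): {E, P, T}.
Not nullable: S — each has a terminal in every rule's right-hand side or depends on a non-nullable symbol.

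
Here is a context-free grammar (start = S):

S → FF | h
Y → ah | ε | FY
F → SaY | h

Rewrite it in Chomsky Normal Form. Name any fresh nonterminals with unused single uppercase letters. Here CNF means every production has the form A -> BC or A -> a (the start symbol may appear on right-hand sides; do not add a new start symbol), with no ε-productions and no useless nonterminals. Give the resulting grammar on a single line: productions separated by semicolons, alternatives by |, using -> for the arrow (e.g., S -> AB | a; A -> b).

S -> h | FF; A -> a; B -> h; C -> AY; D -> AY; F -> h | SA | SC; Y -> h | AB | FY | SA | SD

Nullable: {Y}; after ε-elimination: S -> h | FF; F -> h | Sa | SaY; Y -> F | FY | ah.
After unit-elimination: S -> h | FF; F -> h | Sa | SaY; Y -> h | FY | Sa | ah | SaY.
TERM: introduce A -> a, B -> h and substitute in every rule of length ≥2.
BIN: F -> SAY becomes F -> SC, C -> AY; Y -> SAY becomes Y -> SD, D -> AY.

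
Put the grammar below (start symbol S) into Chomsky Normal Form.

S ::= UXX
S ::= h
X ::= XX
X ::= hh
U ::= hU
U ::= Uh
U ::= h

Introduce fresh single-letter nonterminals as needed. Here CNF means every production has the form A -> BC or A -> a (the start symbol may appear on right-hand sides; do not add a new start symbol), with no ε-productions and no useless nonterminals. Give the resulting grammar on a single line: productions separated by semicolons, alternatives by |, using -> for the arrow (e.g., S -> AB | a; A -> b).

No ε-productions.
No unit productions to eliminate.
TERM: introduce A -> h and substitute in every rule of length ≥2.
BIN: S -> UXX becomes S -> UB, B -> XX.

S -> h | UB; A -> h; B -> XX; U -> h | AU | UA; X -> AA | XX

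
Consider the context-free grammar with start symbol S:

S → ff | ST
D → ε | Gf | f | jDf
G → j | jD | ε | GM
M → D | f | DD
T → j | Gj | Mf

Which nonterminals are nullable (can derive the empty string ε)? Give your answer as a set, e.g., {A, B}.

{D, G, M}

Directly nullable (have an ε-rule): {D, G}.
M is nullable via M -> D (every symbol on the right is already known nullable).
Not nullable: S, T — each has a terminal in every rule's right-hand side or depends on a non-nullable symbol.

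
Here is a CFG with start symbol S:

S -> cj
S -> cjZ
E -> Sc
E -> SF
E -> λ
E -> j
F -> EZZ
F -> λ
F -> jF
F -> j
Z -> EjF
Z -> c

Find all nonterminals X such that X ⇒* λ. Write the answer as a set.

Directly nullable (have an ε-rule): {E, F}.
Not nullable: S, Z — each has a terminal in every rule's right-hand side or depends on a non-nullable symbol.

{E, F}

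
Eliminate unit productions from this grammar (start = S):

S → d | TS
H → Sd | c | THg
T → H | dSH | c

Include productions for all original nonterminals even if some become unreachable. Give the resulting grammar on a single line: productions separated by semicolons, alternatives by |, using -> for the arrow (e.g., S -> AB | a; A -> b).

Unit productions: T->H.
Unit pairs (A ⇒* B via units): (T,H).
S: inherits non-unit rules of {S} → TS | d.
H: inherits non-unit rules of {H} → Sd | THg | c.
T: inherits non-unit rules of {H, T} → Sd | THg | c | dSH.

S -> d | TS; H -> c | Sd | THg; T -> c | Sd | THg | dSH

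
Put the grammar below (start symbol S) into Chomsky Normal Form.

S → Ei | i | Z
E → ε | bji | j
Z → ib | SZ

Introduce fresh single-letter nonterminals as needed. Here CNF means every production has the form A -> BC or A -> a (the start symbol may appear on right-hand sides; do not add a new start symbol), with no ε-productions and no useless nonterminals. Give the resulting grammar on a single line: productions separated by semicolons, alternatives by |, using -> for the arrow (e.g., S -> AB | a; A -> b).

S -> i | CA | EC | SZ; A -> b; B -> j; C -> i; D -> BC; E -> j | AD; Z -> CA | SZ

Nullable: {E}; after ε-elimination: S -> Z | i | Ei; E -> j | bji; Z -> SZ | ib.
After unit-elimination: S -> i | Ei | SZ | ib; E -> j | bji; Z -> SZ | ib.
TERM: introduce A -> b, C -> i, B -> j and substitute in every rule of length ≥2.
BIN: E -> ABC becomes E -> AD, D -> BC.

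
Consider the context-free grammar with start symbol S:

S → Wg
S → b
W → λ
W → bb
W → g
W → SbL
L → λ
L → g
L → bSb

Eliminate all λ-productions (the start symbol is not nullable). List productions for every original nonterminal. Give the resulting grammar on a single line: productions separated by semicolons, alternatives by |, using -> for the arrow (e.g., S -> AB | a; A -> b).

S -> b | g | Wg; L -> g | bSb; W -> g | Sb | bb | SbL

Nullable set: {L, W}.
S -> Wg: W nullable, giving Wg | g.
Drop L -> λ.
Drop W -> λ.
W -> SbL: L nullable, giving Sb | SbL.
Unchanged (no nullable symbols): S -> b; L -> bSb; L -> g; W -> bb; W -> g.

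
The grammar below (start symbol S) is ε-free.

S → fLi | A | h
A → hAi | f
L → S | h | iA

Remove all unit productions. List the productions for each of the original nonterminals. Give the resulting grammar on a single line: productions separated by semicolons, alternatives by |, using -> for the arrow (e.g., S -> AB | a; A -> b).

Unit productions: L->S, S->A.
Unit pairs (A ⇒* B via units): (L,A), (L,S), (S,A).
S: inherits non-unit rules of {A, S} → f | fLi | h | hAi.
A: inherits non-unit rules of {A} → f | hAi.
L: inherits non-unit rules of {A, L, S} → f | fLi | h | hAi | iA.

S -> f | h | fLi | hAi; A -> f | hAi; L -> f | h | iA | fLi | hAi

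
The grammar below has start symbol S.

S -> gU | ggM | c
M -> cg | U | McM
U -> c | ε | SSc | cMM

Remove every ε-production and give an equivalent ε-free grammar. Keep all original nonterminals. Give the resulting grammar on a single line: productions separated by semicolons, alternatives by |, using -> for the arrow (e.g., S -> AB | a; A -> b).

Nullable set: {M, U}.
S -> gU: U nullable, giving g | gU.
S -> ggM: M nullable, giving gg | ggM.
M -> McM: M, M nullable, giving Mc | McM | c | cM.
M -> U: U nullable, giving U.
Drop U -> ε.
U -> cMM: M, M nullable, giving c | cM | cMM.
Unchanged (no nullable symbols): S -> c; M -> cg; U -> SSc; U -> c.

S -> c | g | gU | gg | ggM; M -> U | c | Mc | cM | cg | McM; U -> c | cM | SSc | cMM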